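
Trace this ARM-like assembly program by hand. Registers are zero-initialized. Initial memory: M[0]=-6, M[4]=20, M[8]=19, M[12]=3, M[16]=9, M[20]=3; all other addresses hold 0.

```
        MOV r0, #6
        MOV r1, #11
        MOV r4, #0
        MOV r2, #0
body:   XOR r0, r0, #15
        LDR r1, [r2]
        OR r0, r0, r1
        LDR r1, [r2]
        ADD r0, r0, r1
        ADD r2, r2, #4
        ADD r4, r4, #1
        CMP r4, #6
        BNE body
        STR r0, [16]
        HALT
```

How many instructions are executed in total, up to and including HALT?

60

r0=6
r1=11
r4=0
r2=0
r0=6^15=9
r1=M[0]=-6
r0=9|(-6)=-5
r1=M[0]=-6
r0=(-5)+(-6)=-11
r2=0+4=4
r4=0+1=1
CMP r4, #6  (cmp 1,6)
BNE body: taken
r0=(-11)^15=-6
r1=M[4]=20
r0=(-6)|20=-2
r1=M[4]=20
r0=(-2)+20=18
r2=4+4=8
r4=1+1=2
CMP r4, #6  (cmp 2,6)
BNE body: taken
r0=18^15=29
r1=M[8]=19
r0=29|19=31
r1=M[8]=19
r0=31+19=50
r2=8+4=12
r4=2+1=3
CMP r4, #6  (cmp 3,6)
BNE body: taken
r0=50^15=61
r1=M[12]=3
r0=61|3=63
r1=M[12]=3
r0=63+3=66
r2=12+4=16
r4=3+1=4
CMP r4, #6  (cmp 4,6)
BNE body: taken
r0=66^15=77
r1=M[16]=9
r0=77|9=77
r1=M[16]=9
r0=77+9=86
r2=16+4=20
r4=4+1=5
CMP r4, #6  (cmp 5,6)
BNE body: taken
r0=86^15=89
r1=M[20]=3
r0=89|3=91
r1=M[20]=3
r0=91+3=94
r2=20+4=24
r4=5+1=6
CMP r4, #6  (cmp 6,6)
BNE body: not taken
STR r0, [16] → M[16]=94
halt.
Total executed instructions: 60.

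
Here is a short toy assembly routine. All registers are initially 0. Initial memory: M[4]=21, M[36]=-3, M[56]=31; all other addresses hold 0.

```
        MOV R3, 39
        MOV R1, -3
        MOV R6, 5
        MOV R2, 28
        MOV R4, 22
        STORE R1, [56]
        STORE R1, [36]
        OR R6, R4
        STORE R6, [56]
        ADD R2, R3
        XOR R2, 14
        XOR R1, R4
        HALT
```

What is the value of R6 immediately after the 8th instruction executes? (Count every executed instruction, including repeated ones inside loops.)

23

R3=39
R1=-3
R6=5
R2=28
R4=22
STORE R1, [56] → M[56]=-3
STORE R1, [36] → M[36]=-3
R6=5|22=23
After step 8: R6 = 23.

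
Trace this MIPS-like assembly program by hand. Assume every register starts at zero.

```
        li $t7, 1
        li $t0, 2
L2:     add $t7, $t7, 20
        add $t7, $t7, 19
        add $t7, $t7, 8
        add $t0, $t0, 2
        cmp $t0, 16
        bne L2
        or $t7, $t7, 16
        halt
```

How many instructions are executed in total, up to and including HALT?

46

$t7=1
$t0=2
$t7=1+20=21
$t7=21+19=40
$t7=40+8=48
$t0=2+2=4
cmp $t0, 16  (cmp 4,16)
bne L2: taken
$t7=48+20=68
$t7=68+19=87
$t7=87+8=95
$t0=4+2=6
cmp $t0, 16  (cmp 6,16)
bne L2: taken
$t7=95+20=115
$t7=115+19=134
$t7=134+8=142
$t0=6+2=8
cmp $t0, 16  (cmp 8,16)
bne L2: taken
$t7=142+20=162
$t7=162+19=181
$t7=181+8=189
$t0=8+2=10
cmp $t0, 16  (cmp 10,16)
bne L2: taken
$t7=189+20=209
$t7=209+19=228
$t7=228+8=236
$t0=10+2=12
cmp $t0, 16  (cmp 12,16)
bne L2: taken
$t7=236+20=256
$t7=256+19=275
$t7=275+8=283
$t0=12+2=14
cmp $t0, 16  (cmp 14,16)
bne L2: taken
$t7=283+20=303
$t7=303+19=322
$t7=322+8=330
$t0=14+2=16
cmp $t0, 16  (cmp 16,16)
bne L2: not taken
$t7=330|16=346
halt.
Total executed instructions: 46.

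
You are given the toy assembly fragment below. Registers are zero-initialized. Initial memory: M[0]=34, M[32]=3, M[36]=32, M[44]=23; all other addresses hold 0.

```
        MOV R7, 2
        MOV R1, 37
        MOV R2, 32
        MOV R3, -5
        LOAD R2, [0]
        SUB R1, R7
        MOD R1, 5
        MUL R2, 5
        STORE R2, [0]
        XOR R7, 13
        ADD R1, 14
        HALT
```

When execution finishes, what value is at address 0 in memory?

170

R7=2
R1=37
R2=32
R3=-5
R2=M[0]=34
R1=37-2=35
R1=35%5=0
R2=34*5=170
STORE R2, [0] → M[0]=170
R7=2^13=15
R1=0+14=14
halt.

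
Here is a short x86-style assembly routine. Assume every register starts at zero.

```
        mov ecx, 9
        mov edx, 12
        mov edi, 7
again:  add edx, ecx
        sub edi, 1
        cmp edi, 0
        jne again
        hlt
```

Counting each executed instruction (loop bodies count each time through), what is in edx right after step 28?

75

after mov ecx, 9: ecx=9
after mov edx, 12: edx=12
after mov edi, 7: edi=7
after add edx, ecx: edx=12+9=21
after sub edi, 1: edi=7-1=6
cmp edi, 0  (cmp 6,0)
jne again: taken
after add edx, ecx: edx=21+9=30
after sub edi, 1: edi=6-1=5
cmp edi, 0  (cmp 5,0)
jne again: taken
after add edx, ecx: edx=30+9=39
after sub edi, 1: edi=5-1=4
cmp edi, 0  (cmp 4,0)
jne again: taken
after add edx, ecx: edx=39+9=48
after sub edi, 1: edi=4-1=3
cmp edi, 0  (cmp 3,0)
jne again: taken
after add edx, ecx: edx=48+9=57
after sub edi, 1: edi=3-1=2
cmp edi, 0  (cmp 2,0)
jne again: taken
after add edx, ecx: edx=57+9=66
after sub edi, 1: edi=2-1=1
cmp edi, 0  (cmp 1,0)
jne again: taken
after add edx, ecx: edx=66+9=75
After step 28: edx = 75.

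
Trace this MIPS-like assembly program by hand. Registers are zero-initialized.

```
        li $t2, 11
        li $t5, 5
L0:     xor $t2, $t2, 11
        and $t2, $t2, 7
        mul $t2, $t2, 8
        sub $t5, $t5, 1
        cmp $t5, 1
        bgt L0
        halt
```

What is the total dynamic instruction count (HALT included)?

27

$t2=11
$t5=5
$t2=11^11=0
$t2=0&7=0
$t2=0*8=0
$t5=5-1=4
cmp $t5, 1  (cmp 4,1)
bgt L0: taken
$t2=0^11=11
$t2=11&7=3
$t2=3*8=24
$t5=4-1=3
cmp $t5, 1  (cmp 3,1)
bgt L0: taken
$t2=24^11=19
$t2=19&7=3
$t2=3*8=24
$t5=3-1=2
cmp $t5, 1  (cmp 2,1)
bgt L0: taken
$t2=24^11=19
$t2=19&7=3
$t2=3*8=24
$t5=2-1=1
cmp $t5, 1  (cmp 1,1)
bgt L0: not taken
halt.
Total executed instructions: 27.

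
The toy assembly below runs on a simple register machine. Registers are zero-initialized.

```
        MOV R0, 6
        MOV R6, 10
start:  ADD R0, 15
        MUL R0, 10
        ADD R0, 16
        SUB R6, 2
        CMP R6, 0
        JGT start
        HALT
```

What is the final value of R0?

2444426

R0=6
R6=10
R0=6+15=21
R0=21*10=210
R0=210+16=226
R6=10-2=8
CMP R6, 0  (cmp 8,0)
JGT start: taken
R0=226+15=241
R0=241*10=2410
R0=2410+16=2426
R6=8-2=6
CMP R6, 0  (cmp 6,0)
JGT start: taken
R0=2426+15=2441
R0=2441*10=24410
R0=24410+16=24426
R6=6-2=4
CMP R6, 0  (cmp 4,0)
JGT start: taken
R0=24426+15=24441
R0=24441*10=244410
R0=244410+16=244426
R6=4-2=2
CMP R6, 0  (cmp 2,0)
JGT start: taken
R0=244426+15=244441
R0=244441*10=2444410
R0=2444410+16=2444426
R6=2-2=0
CMP R6, 0  (cmp 0,0)
JGT start: not taken
halt.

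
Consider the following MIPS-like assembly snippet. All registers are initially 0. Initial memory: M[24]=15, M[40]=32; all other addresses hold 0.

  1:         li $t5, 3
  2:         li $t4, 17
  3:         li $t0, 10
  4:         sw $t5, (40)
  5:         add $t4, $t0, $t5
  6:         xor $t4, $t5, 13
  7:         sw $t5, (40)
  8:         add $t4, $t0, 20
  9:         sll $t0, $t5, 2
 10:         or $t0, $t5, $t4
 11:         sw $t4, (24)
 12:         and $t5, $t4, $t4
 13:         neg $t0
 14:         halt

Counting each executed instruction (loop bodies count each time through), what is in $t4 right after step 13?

after li $t5, 3: $t5=3
after li $t4, 17: $t4=17
after li $t0, 10: $t0=10
sw $t5, (40) → M[40]=3
after add $t4, $t0, $t5: $t4=10+3=13
after xor $t4, $t5, 13: $t4=3^13=14
sw $t5, (40) → M[40]=3
after add $t4, $t0, 20: $t4=10+20=30
after sll $t0, $t5, 2: $t0=3<<2=12
after or $t0, $t5, $t4: $t0=3|30=31
sw $t4, (24) → M[24]=30
after and $t5, $t4, $t4: $t5=30&30=30
after neg $t0: $t0=-(31)=-31
After step 13: $t4 = 30.

30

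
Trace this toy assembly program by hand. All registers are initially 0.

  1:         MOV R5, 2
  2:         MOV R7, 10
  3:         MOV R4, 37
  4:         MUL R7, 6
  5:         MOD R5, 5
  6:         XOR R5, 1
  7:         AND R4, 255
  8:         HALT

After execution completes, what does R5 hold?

3

after MOV R5, 2: R5=2
after MOV R7, 10: R7=10
after MOV R4, 37: R4=37
after MUL R7, 6: R7=10*6=60
after MOD R5, 5: R5=2%5=2
after XOR R5, 1: R5=2^1=3
after AND R4, 255: R4=37&255=37
halt.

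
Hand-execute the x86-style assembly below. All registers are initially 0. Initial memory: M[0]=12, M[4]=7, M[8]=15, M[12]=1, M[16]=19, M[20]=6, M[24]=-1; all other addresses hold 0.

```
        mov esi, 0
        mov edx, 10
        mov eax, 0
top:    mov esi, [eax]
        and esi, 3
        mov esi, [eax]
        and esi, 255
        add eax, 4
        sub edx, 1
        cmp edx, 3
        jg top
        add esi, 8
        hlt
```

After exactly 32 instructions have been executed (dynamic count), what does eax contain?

16

mov esi, 0 → esi=0
mov edx, 10 → edx=10
mov eax, 0 → eax=0
mov esi, [eax] → esi=M[0]=12
and esi, 3 → esi=12&3=0
mov esi, [eax] → esi=M[0]=12
and esi, 255 → esi=12&255=12
add eax, 4 → eax=0+4=4
sub edx, 1 → edx=10-1=9
cmp edx, 3  (cmp 9,3)
jg top: taken
mov esi, [eax] → esi=M[4]=7
and esi, 3 → esi=7&3=3
mov esi, [eax] → esi=M[4]=7
and esi, 255 → esi=7&255=7
add eax, 4 → eax=4+4=8
sub edx, 1 → edx=9-1=8
cmp edx, 3  (cmp 8,3)
jg top: taken
mov esi, [eax] → esi=M[8]=15
and esi, 3 → esi=15&3=3
mov esi, [eax] → esi=M[8]=15
and esi, 255 → esi=15&255=15
add eax, 4 → eax=8+4=12
sub edx, 1 → edx=8-1=7
cmp edx, 3  (cmp 7,3)
jg top: taken
mov esi, [eax] → esi=M[12]=1
and esi, 3 → esi=1&3=1
mov esi, [eax] → esi=M[12]=1
and esi, 255 → esi=1&255=1
add eax, 4 → eax=12+4=16
After step 32: eax = 16.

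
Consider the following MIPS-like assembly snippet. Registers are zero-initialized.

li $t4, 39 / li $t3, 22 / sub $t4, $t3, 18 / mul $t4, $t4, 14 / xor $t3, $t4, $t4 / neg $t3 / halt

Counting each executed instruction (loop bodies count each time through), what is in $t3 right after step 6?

$t4=39
$t3=22
$t4=22-18=4
$t4=4*14=56
$t3=56^56=0
$t3=-(0)=0
After step 6: $t3 = 0.

0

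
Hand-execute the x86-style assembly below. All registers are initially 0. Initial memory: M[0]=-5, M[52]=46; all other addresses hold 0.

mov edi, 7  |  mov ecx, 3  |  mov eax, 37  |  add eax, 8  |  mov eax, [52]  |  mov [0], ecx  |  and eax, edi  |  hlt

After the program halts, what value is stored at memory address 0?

mov edi, 7 → edi=7
mov ecx, 3 → ecx=3
mov eax, 37 → eax=37
add eax, 8 → eax=37+8=45
mov eax, [52] → eax=M[52]=46
mov [0], ecx → M[0]=3
and eax, edi → eax=46&7=6
halt.

3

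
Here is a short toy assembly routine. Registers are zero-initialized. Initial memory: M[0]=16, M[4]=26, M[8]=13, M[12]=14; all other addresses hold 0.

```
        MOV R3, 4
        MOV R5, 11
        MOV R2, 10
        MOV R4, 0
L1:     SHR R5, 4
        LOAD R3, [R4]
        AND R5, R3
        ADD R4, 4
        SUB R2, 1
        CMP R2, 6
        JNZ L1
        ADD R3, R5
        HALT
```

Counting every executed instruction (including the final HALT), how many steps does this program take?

34

after MOV R3, 4: R3=4
after MOV R5, 11: R5=11
after MOV R2, 10: R2=10
after MOV R4, 0: R4=0
after SHR R5, 4: R5=11>>4=0
after LOAD R3, [R4]: R3=M[0]=16
after AND R5, R3: R5=0&16=0
after ADD R4, 4: R4=0+4=4
after SUB R2, 1: R2=10-1=9
CMP R2, 6  (cmp 9,6)
JNZ L1: taken
after SHR R5, 4: R5=0>>4=0
after LOAD R3, [R4]: R3=M[4]=26
after AND R5, R3: R5=0&26=0
after ADD R4, 4: R4=4+4=8
after SUB R2, 1: R2=9-1=8
CMP R2, 6  (cmp 8,6)
JNZ L1: taken
after SHR R5, 4: R5=0>>4=0
after LOAD R3, [R4]: R3=M[8]=13
after AND R5, R3: R5=0&13=0
after ADD R4, 4: R4=8+4=12
after SUB R2, 1: R2=8-1=7
CMP R2, 6  (cmp 7,6)
JNZ L1: taken
after SHR R5, 4: R5=0>>4=0
after LOAD R3, [R4]: R3=M[12]=14
after AND R5, R3: R5=0&14=0
after ADD R4, 4: R4=12+4=16
after SUB R2, 1: R2=7-1=6
CMP R2, 6  (cmp 6,6)
JNZ L1: not taken
after ADD R3, R5: R3=14+0=14
halt.
Total executed instructions: 34.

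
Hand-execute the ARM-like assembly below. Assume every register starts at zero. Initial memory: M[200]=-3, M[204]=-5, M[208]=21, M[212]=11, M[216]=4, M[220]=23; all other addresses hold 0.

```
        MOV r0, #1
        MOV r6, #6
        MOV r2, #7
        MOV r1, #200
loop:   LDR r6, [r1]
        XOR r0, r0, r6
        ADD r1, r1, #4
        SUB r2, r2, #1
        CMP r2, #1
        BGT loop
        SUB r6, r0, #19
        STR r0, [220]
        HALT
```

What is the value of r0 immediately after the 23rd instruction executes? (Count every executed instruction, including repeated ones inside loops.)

18

r0=1
r6=6
r2=7
r1=200
r6=M[200]=-3
r0=1^(-3)=-4
r1=200+4=204
r2=7-1=6
CMP r2, #1  (cmp 6,1)
BGT loop: taken
r6=M[204]=-5
r0=(-4)^(-5)=7
r1=204+4=208
r2=6-1=5
CMP r2, #1  (cmp 5,1)
BGT loop: taken
r6=M[208]=21
r0=7^21=18
r1=208+4=212
r2=5-1=4
CMP r2, #1  (cmp 4,1)
BGT loop: taken
r6=M[212]=11
After step 23: r0 = 18.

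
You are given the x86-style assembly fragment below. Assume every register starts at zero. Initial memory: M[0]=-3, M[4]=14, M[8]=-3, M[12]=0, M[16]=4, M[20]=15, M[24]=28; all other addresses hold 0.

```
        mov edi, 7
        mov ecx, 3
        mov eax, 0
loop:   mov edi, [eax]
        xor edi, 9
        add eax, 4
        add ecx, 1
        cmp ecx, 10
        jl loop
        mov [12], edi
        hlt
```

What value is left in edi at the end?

21

after mov edi, 7: edi=7
after mov ecx, 3: ecx=3
after mov eax, 0: eax=0
after mov edi, [eax]: edi=M[0]=-3
after xor edi, 9: edi=(-3)^9=-12
after add eax, 4: eax=0+4=4
after add ecx, 1: ecx=3+1=4
cmp ecx, 10  (cmp 4,10)
jl loop: taken
after mov edi, [eax]: edi=M[4]=14
after xor edi, 9: edi=14^9=7
after add eax, 4: eax=4+4=8
after add ecx, 1: ecx=4+1=5
cmp ecx, 10  (cmp 5,10)
jl loop: taken
after mov edi, [eax]: edi=M[8]=-3
after xor edi, 9: edi=(-3)^9=-12
after add eax, 4: eax=8+4=12
after add ecx, 1: ecx=5+1=6
cmp ecx, 10  (cmp 6,10)
jl loop: taken
after mov edi, [eax]: edi=M[12]=0
after xor edi, 9: edi=0^9=9
after add eax, 4: eax=12+4=16
after add ecx, 1: ecx=6+1=7
cmp ecx, 10  (cmp 7,10)
jl loop: taken
after mov edi, [eax]: edi=M[16]=4
after xor edi, 9: edi=4^9=13
after add eax, 4: eax=16+4=20
after add ecx, 1: ecx=7+1=8
cmp ecx, 10  (cmp 8,10)
jl loop: taken
after mov edi, [eax]: edi=M[20]=15
after xor edi, 9: edi=15^9=6
after add eax, 4: eax=20+4=24
after add ecx, 1: ecx=8+1=9
cmp ecx, 10  (cmp 9,10)
jl loop: taken
after mov edi, [eax]: edi=M[24]=28
after xor edi, 9: edi=28^9=21
after add eax, 4: eax=24+4=28
after add ecx, 1: ecx=9+1=10
cmp ecx, 10  (cmp 10,10)
jl loop: not taken
mov [12], edi → M[12]=21
halt.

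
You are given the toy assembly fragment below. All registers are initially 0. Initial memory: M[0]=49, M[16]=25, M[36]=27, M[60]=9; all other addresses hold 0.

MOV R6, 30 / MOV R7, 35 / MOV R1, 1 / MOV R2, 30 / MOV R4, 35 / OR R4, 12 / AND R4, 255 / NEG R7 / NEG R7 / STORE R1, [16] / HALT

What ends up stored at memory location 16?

MOV R6, 30 → R6=30
MOV R7, 35 → R7=35
MOV R1, 1 → R1=1
MOV R2, 30 → R2=30
MOV R4, 35 → R4=35
OR R4, 12 → R4=35|12=47
AND R4, 255 → R4=47&255=47
NEG R7 → R7=-(35)=-35
NEG R7 → R7=-(-35)=35
STORE R1, [16] → M[16]=1
halt.

1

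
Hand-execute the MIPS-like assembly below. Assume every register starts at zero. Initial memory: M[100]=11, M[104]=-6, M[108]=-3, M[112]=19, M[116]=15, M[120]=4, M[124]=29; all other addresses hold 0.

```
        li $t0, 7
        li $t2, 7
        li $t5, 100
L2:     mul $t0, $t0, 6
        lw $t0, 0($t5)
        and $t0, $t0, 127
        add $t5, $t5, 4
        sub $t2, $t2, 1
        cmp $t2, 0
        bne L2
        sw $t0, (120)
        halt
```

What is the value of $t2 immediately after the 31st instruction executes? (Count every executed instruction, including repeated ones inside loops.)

li $t0, 7 → $t0=7
li $t2, 7 → $t2=7
li $t5, 100 → $t5=100
mul $t0, $t0, 6 → $t0=7*6=42
lw $t0, 0($t5) → $t0=M[100]=11
and $t0, $t0, 127 → $t0=11&127=11
add $t5, $t5, 4 → $t5=100+4=104
sub $t2, $t2, 1 → $t2=7-1=6
cmp $t2, 0  (cmp 6,0)
bne L2: taken
mul $t0, $t0, 6 → $t0=11*6=66
lw $t0, 0($t5) → $t0=M[104]=-6
and $t0, $t0, 127 → $t0=(-6)&127=122
add $t5, $t5, 4 → $t5=104+4=108
sub $t2, $t2, 1 → $t2=6-1=5
cmp $t2, 0  (cmp 5,0)
bne L2: taken
mul $t0, $t0, 6 → $t0=122*6=732
lw $t0, 0($t5) → $t0=M[108]=-3
and $t0, $t0, 127 → $t0=(-3)&127=125
add $t5, $t5, 4 → $t5=108+4=112
sub $t2, $t2, 1 → $t2=5-1=4
cmp $t2, 0  (cmp 4,0)
bne L2: taken
mul $t0, $t0, 6 → $t0=125*6=750
lw $t0, 0($t5) → $t0=M[112]=19
and $t0, $t0, 127 → $t0=19&127=19
add $t5, $t5, 4 → $t5=112+4=116
sub $t2, $t2, 1 → $t2=4-1=3
cmp $t2, 0  (cmp 3,0)
bne L2: taken
After step 31: $t2 = 3.

3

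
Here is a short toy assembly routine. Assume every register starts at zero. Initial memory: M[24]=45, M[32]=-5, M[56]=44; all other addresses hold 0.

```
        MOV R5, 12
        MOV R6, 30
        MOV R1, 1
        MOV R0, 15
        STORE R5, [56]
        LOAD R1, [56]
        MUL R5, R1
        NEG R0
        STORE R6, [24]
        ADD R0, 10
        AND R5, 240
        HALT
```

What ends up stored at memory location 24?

30

MOV R5, 12 → R5=12
MOV R6, 30 → R6=30
MOV R1, 1 → R1=1
MOV R0, 15 → R0=15
STORE R5, [56] → M[56]=12
LOAD R1, [56] → R1=M[56]=12
MUL R5, R1 → R5=12*12=144
NEG R0 → R0=-(15)=-15
STORE R6, [24] → M[24]=30
ADD R0, 10 → R0=(-15)+10=-5
AND R5, 240 → R5=144&240=144
halt.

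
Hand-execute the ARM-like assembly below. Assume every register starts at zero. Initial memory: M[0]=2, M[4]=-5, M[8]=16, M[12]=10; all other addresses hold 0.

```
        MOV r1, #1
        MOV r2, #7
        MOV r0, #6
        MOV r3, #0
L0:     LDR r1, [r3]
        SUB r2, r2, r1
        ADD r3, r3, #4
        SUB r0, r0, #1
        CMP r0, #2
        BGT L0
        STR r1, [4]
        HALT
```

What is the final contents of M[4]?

10

MOV r1, #1 → r1=1
MOV r2, #7 → r2=7
MOV r0, #6 → r0=6
MOV r3, #0 → r3=0
LDR r1, [r3] → r1=M[0]=2
SUB r2, r2, r1 → r2=7-2=5
ADD r3, r3, #4 → r3=0+4=4
SUB r0, r0, #1 → r0=6-1=5
CMP r0, #2  (cmp 5,2)
BGT L0: taken
LDR r1, [r3] → r1=M[4]=-5
SUB r2, r2, r1 → r2=5-(-5)=10
ADD r3, r3, #4 → r3=4+4=8
SUB r0, r0, #1 → r0=5-1=4
CMP r0, #2  (cmp 4,2)
BGT L0: taken
LDR r1, [r3] → r1=M[8]=16
SUB r2, r2, r1 → r2=10-16=-6
ADD r3, r3, #4 → r3=8+4=12
SUB r0, r0, #1 → r0=4-1=3
CMP r0, #2  (cmp 3,2)
BGT L0: taken
LDR r1, [r3] → r1=M[12]=10
SUB r2, r2, r1 → r2=(-6)-10=-16
ADD r3, r3, #4 → r3=12+4=16
SUB r0, r0, #1 → r0=3-1=2
CMP r0, #2  (cmp 2,2)
BGT L0: not taken
STR r1, [4] → M[4]=10
halt.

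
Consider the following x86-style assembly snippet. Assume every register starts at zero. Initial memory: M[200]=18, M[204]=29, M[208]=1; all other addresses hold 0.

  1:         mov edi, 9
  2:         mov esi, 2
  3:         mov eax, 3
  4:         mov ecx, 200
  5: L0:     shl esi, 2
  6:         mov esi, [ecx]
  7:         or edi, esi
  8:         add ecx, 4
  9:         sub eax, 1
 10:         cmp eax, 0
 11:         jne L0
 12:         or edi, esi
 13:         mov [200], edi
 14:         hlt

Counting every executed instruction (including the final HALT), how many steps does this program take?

edi=9
esi=2
eax=3
ecx=200
esi=2<<2=8
esi=M[200]=18
edi=9|18=27
ecx=200+4=204
eax=3-1=2
cmp eax, 0  (cmp 2,0)
jne L0: taken
esi=18<<2=72
esi=M[204]=29
edi=27|29=31
ecx=204+4=208
eax=2-1=1
cmp eax, 0  (cmp 1,0)
jne L0: taken
esi=29<<2=116
esi=M[208]=1
edi=31|1=31
ecx=208+4=212
eax=1-1=0
cmp eax, 0  (cmp 0,0)
jne L0: not taken
edi=31|1=31
mov [200], edi → M[200]=31
halt.
Total executed instructions: 28.

28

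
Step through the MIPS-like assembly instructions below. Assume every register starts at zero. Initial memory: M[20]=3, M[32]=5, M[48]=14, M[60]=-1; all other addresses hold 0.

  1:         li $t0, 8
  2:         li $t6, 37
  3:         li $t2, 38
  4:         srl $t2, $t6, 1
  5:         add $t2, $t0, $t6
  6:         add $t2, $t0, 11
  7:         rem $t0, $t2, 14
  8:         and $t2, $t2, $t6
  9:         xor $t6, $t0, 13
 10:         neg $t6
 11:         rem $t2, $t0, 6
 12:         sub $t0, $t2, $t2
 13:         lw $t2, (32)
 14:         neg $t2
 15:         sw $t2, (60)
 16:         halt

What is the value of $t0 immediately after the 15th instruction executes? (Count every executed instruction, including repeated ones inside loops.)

0

li $t0, 8 → $t0=8
li $t6, 37 → $t6=37
li $t2, 38 → $t2=38
srl $t2, $t6, 1 → $t2=37>>1=18
add $t2, $t0, $t6 → $t2=8+37=45
add $t2, $t0, 11 → $t2=8+11=19
rem $t0, $t2, 14 → $t0=19%14=5
and $t2, $t2, $t6 → $t2=19&37=1
xor $t6, $t0, 13 → $t6=5^13=8
neg $t6 → $t6=-(8)=-8
rem $t2, $t0, 6 → $t2=5%6=5
sub $t0, $t2, $t2 → $t0=5-5=0
lw $t2, (32) → $t2=M[32]=5
neg $t2 → $t2=-(5)=-5
sw $t2, (60) → M[60]=-5
After step 15: $t0 = 0.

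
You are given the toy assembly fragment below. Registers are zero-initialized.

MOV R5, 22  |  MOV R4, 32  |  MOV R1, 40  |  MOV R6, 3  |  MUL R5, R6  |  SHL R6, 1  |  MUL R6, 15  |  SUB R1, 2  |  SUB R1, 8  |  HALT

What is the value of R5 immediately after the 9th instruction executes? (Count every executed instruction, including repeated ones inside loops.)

after MOV R5, 22: R5=22
after MOV R4, 32: R4=32
after MOV R1, 40: R1=40
after MOV R6, 3: R6=3
after MUL R5, R6: R5=22*3=66
after SHL R6, 1: R6=3<<1=6
after MUL R6, 15: R6=6*15=90
after SUB R1, 2: R1=40-2=38
after SUB R1, 8: R1=38-8=30
After step 9: R5 = 66.

66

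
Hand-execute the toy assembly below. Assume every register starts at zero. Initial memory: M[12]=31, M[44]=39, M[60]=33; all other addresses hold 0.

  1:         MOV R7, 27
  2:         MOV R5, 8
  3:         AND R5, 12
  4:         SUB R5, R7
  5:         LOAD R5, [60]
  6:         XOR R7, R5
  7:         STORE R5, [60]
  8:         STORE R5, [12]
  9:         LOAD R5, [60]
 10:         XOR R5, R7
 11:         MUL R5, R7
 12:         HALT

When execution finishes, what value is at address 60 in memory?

33

after MOV R7, 27: R7=27
after MOV R5, 8: R5=8
after AND R5, 12: R5=8&12=8
after SUB R5, R7: R5=8-27=-19
after LOAD R5, [60]: R5=M[60]=33
after XOR R7, R5: R7=27^33=58
STORE R5, [60] → M[60]=33
STORE R5, [12] → M[12]=33
after LOAD R5, [60]: R5=M[60]=33
after XOR R5, R7: R5=33^58=27
after MUL R5, R7: R5=27*58=1566
halt.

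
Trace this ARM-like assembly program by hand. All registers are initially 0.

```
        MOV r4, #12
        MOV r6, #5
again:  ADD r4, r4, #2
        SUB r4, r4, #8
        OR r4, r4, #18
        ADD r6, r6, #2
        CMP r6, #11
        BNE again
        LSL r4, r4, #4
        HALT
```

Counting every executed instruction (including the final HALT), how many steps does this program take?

MOV r4, #12 → r4=12
MOV r6, #5 → r6=5
ADD r4, r4, #2 → r4=12+2=14
SUB r4, r4, #8 → r4=14-8=6
OR r4, r4, #18 → r4=6|18=22
ADD r6, r6, #2 → r6=5+2=7
CMP r6, #11  (cmp 7,11)
BNE again: taken
ADD r4, r4, #2 → r4=22+2=24
SUB r4, r4, #8 → r4=24-8=16
OR r4, r4, #18 → r4=16|18=18
ADD r6, r6, #2 → r6=7+2=9
CMP r6, #11  (cmp 9,11)
BNE again: taken
ADD r4, r4, #2 → r4=18+2=20
SUB r4, r4, #8 → r4=20-8=12
OR r4, r4, #18 → r4=12|18=30
ADD r6, r6, #2 → r6=9+2=11
CMP r6, #11  (cmp 11,11)
BNE again: not taken
LSL r4, r4, #4 → r4=30<<4=480
halt.
Total executed instructions: 22.

22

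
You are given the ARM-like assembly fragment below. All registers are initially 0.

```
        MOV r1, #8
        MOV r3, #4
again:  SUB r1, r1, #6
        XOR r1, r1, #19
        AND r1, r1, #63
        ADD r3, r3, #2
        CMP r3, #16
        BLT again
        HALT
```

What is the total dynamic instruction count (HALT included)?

39

after MOV r1, #8: r1=8
after MOV r3, #4: r3=4
after SUB r1, r1, #6: r1=8-6=2
after XOR r1, r1, #19: r1=2^19=17
after AND r1, r1, #63: r1=17&63=17
after ADD r3, r3, #2: r3=4+2=6
CMP r3, #16  (cmp 6,16)
BLT again: taken
after SUB r1, r1, #6: r1=17-6=11
after XOR r1, r1, #19: r1=11^19=24
after AND r1, r1, #63: r1=24&63=24
after ADD r3, r3, #2: r3=6+2=8
CMP r3, #16  (cmp 8,16)
BLT again: taken
after SUB r1, r1, #6: r1=24-6=18
after XOR r1, r1, #19: r1=18^19=1
after AND r1, r1, #63: r1=1&63=1
after ADD r3, r3, #2: r3=8+2=10
CMP r3, #16  (cmp 10,16)
BLT again: taken
after SUB r1, r1, #6: r1=1-6=-5
after XOR r1, r1, #19: r1=(-5)^19=-24
after AND r1, r1, #63: r1=(-24)&63=40
after ADD r3, r3, #2: r3=10+2=12
CMP r3, #16  (cmp 12,16)
BLT again: taken
after SUB r1, r1, #6: r1=40-6=34
after XOR r1, r1, #19: r1=34^19=49
after AND r1, r1, #63: r1=49&63=49
after ADD r3, r3, #2: r3=12+2=14
CMP r3, #16  (cmp 14,16)
BLT again: taken
after SUB r1, r1, #6: r1=49-6=43
after XOR r1, r1, #19: r1=43^19=56
after AND r1, r1, #63: r1=56&63=56
after ADD r3, r3, #2: r3=14+2=16
CMP r3, #16  (cmp 16,16)
BLT again: not taken
halt.
Total executed instructions: 39.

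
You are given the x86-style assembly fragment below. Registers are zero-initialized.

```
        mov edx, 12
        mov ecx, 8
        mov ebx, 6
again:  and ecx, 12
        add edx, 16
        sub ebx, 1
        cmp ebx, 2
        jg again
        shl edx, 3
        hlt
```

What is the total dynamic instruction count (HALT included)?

after mov edx, 12: edx=12
after mov ecx, 8: ecx=8
after mov ebx, 6: ebx=6
after and ecx, 12: ecx=8&12=8
after add edx, 16: edx=12+16=28
after sub ebx, 1: ebx=6-1=5
cmp ebx, 2  (cmp 5,2)
jg again: taken
after and ecx, 12: ecx=8&12=8
after add edx, 16: edx=28+16=44
after sub ebx, 1: ebx=5-1=4
cmp ebx, 2  (cmp 4,2)
jg again: taken
after and ecx, 12: ecx=8&12=8
after add edx, 16: edx=44+16=60
after sub ebx, 1: ebx=4-1=3
cmp ebx, 2  (cmp 3,2)
jg again: taken
after and ecx, 12: ecx=8&12=8
after add edx, 16: edx=60+16=76
after sub ebx, 1: ebx=3-1=2
cmp ebx, 2  (cmp 2,2)
jg again: not taken
after shl edx, 3: edx=76<<3=608
halt.
Total executed instructions: 25.

25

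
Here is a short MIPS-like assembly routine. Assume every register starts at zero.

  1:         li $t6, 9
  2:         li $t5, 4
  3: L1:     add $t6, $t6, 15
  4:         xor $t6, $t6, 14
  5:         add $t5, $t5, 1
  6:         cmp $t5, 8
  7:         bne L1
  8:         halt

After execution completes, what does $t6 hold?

77

after li $t6, 9: $t6=9
after li $t5, 4: $t5=4
after add $t6, $t6, 15: $t6=9+15=24
after xor $t6, $t6, 14: $t6=24^14=22
after add $t5, $t5, 1: $t5=4+1=5
cmp $t5, 8  (cmp 5,8)
bne L1: taken
after add $t6, $t6, 15: $t6=22+15=37
after xor $t6, $t6, 14: $t6=37^14=43
after add $t5, $t5, 1: $t5=5+1=6
cmp $t5, 8  (cmp 6,8)
bne L1: taken
after add $t6, $t6, 15: $t6=43+15=58
after xor $t6, $t6, 14: $t6=58^14=52
after add $t5, $t5, 1: $t5=6+1=7
cmp $t5, 8  (cmp 7,8)
bne L1: taken
after add $t6, $t6, 15: $t6=52+15=67
after xor $t6, $t6, 14: $t6=67^14=77
after add $t5, $t5, 1: $t5=7+1=8
cmp $t5, 8  (cmp 8,8)
bne L1: not taken
halt.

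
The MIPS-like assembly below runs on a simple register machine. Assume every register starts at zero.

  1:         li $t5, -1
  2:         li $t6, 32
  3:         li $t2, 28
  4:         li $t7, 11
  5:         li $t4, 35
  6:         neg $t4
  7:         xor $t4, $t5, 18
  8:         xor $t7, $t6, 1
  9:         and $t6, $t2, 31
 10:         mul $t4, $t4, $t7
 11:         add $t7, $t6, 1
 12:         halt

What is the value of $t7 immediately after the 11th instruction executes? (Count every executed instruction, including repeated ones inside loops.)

29

after li $t5, -1: $t5=-1
after li $t6, 32: $t6=32
after li $t2, 28: $t2=28
after li $t7, 11: $t7=11
after li $t4, 35: $t4=35
after neg $t4: $t4=-(35)=-35
after xor $t4, $t5, 18: $t4=(-1)^18=-19
after xor $t7, $t6, 1: $t7=32^1=33
after and $t6, $t2, 31: $t6=28&31=28
after mul $t4, $t4, $t7: $t4=(-19)*33=-627
after add $t7, $t6, 1: $t7=28+1=29
After step 11: $t7 = 29.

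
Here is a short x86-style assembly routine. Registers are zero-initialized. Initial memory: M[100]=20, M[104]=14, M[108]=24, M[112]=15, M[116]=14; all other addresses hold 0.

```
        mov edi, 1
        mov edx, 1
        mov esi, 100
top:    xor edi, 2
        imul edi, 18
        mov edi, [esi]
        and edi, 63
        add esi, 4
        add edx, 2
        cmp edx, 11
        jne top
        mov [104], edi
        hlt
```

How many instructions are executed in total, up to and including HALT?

edi=1
edx=1
esi=100
edi=1^2=3
edi=3*18=54
edi=M[100]=20
edi=20&63=20
esi=100+4=104
edx=1+2=3
cmp edx, 11  (cmp 3,11)
jne top: taken
edi=20^2=22
edi=22*18=396
edi=M[104]=14
edi=14&63=14
esi=104+4=108
edx=3+2=5
cmp edx, 11  (cmp 5,11)
jne top: taken
edi=14^2=12
edi=12*18=216
edi=M[108]=24
edi=24&63=24
esi=108+4=112
edx=5+2=7
cmp edx, 11  (cmp 7,11)
jne top: taken
edi=24^2=26
edi=26*18=468
edi=M[112]=15
edi=15&63=15
esi=112+4=116
edx=7+2=9
cmp edx, 11  (cmp 9,11)
jne top: taken
edi=15^2=13
edi=13*18=234
edi=M[116]=14
edi=14&63=14
esi=116+4=120
edx=9+2=11
cmp edx, 11  (cmp 11,11)
jne top: not taken
mov [104], edi → M[104]=14
halt.
Total executed instructions: 45.

45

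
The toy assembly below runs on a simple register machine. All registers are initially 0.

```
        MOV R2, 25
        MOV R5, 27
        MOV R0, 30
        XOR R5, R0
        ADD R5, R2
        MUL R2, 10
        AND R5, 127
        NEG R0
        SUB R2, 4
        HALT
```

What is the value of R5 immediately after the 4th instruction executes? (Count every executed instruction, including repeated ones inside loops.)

5

after MOV R2, 25: R2=25
after MOV R5, 27: R5=27
after MOV R0, 30: R0=30
after XOR R5, R0: R5=27^30=5
After step 4: R5 = 5.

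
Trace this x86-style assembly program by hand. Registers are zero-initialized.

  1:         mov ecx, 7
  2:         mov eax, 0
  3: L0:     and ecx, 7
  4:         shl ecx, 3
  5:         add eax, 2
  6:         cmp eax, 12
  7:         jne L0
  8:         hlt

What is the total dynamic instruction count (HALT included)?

mov ecx, 7 → ecx=7
mov eax, 0 → eax=0
and ecx, 7 → ecx=7&7=7
shl ecx, 3 → ecx=7<<3=56
add eax, 2 → eax=0+2=2
cmp eax, 12  (cmp 2,12)
jne L0: taken
and ecx, 7 → ecx=56&7=0
shl ecx, 3 → ecx=0<<3=0
add eax, 2 → eax=2+2=4
cmp eax, 12  (cmp 4,12)
jne L0: taken
and ecx, 7 → ecx=0&7=0
shl ecx, 3 → ecx=0<<3=0
add eax, 2 → eax=4+2=6
cmp eax, 12  (cmp 6,12)
jne L0: taken
and ecx, 7 → ecx=0&7=0
shl ecx, 3 → ecx=0<<3=0
add eax, 2 → eax=6+2=8
cmp eax, 12  (cmp 8,12)
jne L0: taken
and ecx, 7 → ecx=0&7=0
shl ecx, 3 → ecx=0<<3=0
add eax, 2 → eax=8+2=10
cmp eax, 12  (cmp 10,12)
jne L0: taken
and ecx, 7 → ecx=0&7=0
shl ecx, 3 → ecx=0<<3=0
add eax, 2 → eax=10+2=12
cmp eax, 12  (cmp 12,12)
jne L0: not taken
halt.
Total executed instructions: 33.

33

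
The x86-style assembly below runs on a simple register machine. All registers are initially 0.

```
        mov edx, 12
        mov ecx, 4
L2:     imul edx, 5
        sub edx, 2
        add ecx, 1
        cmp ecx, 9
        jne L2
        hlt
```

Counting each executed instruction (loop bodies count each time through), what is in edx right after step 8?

after mov edx, 12: edx=12
after mov ecx, 4: ecx=4
after imul edx, 5: edx=12*5=60
after sub edx, 2: edx=60-2=58
after add ecx, 1: ecx=4+1=5
cmp ecx, 9  (cmp 5,9)
jne L2: taken
after imul edx, 5: edx=58*5=290
After step 8: edx = 290.

290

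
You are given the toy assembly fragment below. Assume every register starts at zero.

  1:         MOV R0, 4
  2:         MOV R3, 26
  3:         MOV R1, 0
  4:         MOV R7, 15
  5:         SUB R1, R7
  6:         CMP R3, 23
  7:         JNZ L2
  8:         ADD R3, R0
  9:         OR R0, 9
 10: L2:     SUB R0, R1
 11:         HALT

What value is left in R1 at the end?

R0=4
R3=26
R1=0
R7=15
R1=0-15=-15
CMP R3, 23  (cmp 26,23)
JNZ L2: taken
R0=4-(-15)=19
halt.

-15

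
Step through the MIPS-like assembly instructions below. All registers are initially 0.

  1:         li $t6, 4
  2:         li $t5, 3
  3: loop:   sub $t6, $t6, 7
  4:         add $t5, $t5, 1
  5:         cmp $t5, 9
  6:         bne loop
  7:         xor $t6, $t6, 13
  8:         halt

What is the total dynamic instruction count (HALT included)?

28

after li $t6, 4: $t6=4
after li $t5, 3: $t5=3
after sub $t6, $t6, 7: $t6=4-7=-3
after add $t5, $t5, 1: $t5=3+1=4
cmp $t5, 9  (cmp 4,9)
bne loop: taken
after sub $t6, $t6, 7: $t6=(-3)-7=-10
after add $t5, $t5, 1: $t5=4+1=5
cmp $t5, 9  (cmp 5,9)
bne loop: taken
after sub $t6, $t6, 7: $t6=(-10)-7=-17
after add $t5, $t5, 1: $t5=5+1=6
cmp $t5, 9  (cmp 6,9)
bne loop: taken
after sub $t6, $t6, 7: $t6=(-17)-7=-24
after add $t5, $t5, 1: $t5=6+1=7
cmp $t5, 9  (cmp 7,9)
bne loop: taken
after sub $t6, $t6, 7: $t6=(-24)-7=-31
after add $t5, $t5, 1: $t5=7+1=8
cmp $t5, 9  (cmp 8,9)
bne loop: taken
after sub $t6, $t6, 7: $t6=(-31)-7=-38
after add $t5, $t5, 1: $t5=8+1=9
cmp $t5, 9  (cmp 9,9)
bne loop: not taken
after xor $t6, $t6, 13: $t6=(-38)^13=-41
halt.
Total executed instructions: 28.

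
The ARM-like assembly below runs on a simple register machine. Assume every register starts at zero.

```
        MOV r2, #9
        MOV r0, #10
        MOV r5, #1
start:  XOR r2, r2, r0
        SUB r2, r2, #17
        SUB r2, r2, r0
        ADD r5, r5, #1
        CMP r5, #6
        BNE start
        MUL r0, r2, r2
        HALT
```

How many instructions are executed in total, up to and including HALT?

35

after MOV r2, #9: r2=9
after MOV r0, #10: r0=10
after MOV r5, #1: r5=1
after XOR r2, r2, r0: r2=9^10=3
after SUB r2, r2, #17: r2=3-17=-14
after SUB r2, r2, r0: r2=(-14)-10=-24
after ADD r5, r5, #1: r5=1+1=2
CMP r5, #6  (cmp 2,6)
BNE start: taken
after XOR r2, r2, r0: r2=(-24)^10=-30
after SUB r2, r2, #17: r2=(-30)-17=-47
after SUB r2, r2, r0: r2=(-47)-10=-57
after ADD r5, r5, #1: r5=2+1=3
CMP r5, #6  (cmp 3,6)
BNE start: taken
after XOR r2, r2, r0: r2=(-57)^10=-51
after SUB r2, r2, #17: r2=(-51)-17=-68
after SUB r2, r2, r0: r2=(-68)-10=-78
after ADD r5, r5, #1: r5=3+1=4
CMP r5, #6  (cmp 4,6)
BNE start: taken
after XOR r2, r2, r0: r2=(-78)^10=-72
after SUB r2, r2, #17: r2=(-72)-17=-89
after SUB r2, r2, r0: r2=(-89)-10=-99
after ADD r5, r5, #1: r5=4+1=5
CMP r5, #6  (cmp 5,6)
BNE start: taken
after XOR r2, r2, r0: r2=(-99)^10=-105
after SUB r2, r2, #17: r2=(-105)-17=-122
after SUB r2, r2, r0: r2=(-122)-10=-132
after ADD r5, r5, #1: r5=5+1=6
CMP r5, #6  (cmp 6,6)
BNE start: not taken
after MUL r0, r2, r2: r0=(-132)*(-132)=17424
halt.
Total executed instructions: 35.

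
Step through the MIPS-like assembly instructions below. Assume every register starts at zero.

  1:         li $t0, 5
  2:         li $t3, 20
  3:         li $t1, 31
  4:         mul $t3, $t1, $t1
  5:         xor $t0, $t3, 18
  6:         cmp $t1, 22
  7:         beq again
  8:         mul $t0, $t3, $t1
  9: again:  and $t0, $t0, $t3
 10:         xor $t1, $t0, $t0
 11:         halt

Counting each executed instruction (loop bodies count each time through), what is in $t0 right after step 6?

after li $t0, 5: $t0=5
after li $t3, 20: $t3=20
after li $t1, 31: $t1=31
after mul $t3, $t1, $t1: $t3=31*31=961
after xor $t0, $t3, 18: $t0=961^18=979
cmp $t1, 22  (cmp 31,22)
After step 6: $t0 = 979.

979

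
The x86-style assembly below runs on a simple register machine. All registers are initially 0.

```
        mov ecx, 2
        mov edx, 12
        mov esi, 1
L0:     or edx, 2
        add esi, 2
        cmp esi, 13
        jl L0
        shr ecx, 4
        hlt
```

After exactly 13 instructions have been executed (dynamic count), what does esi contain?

7

mov ecx, 2 → ecx=2
mov edx, 12 → edx=12
mov esi, 1 → esi=1
or edx, 2 → edx=12|2=14
add esi, 2 → esi=1+2=3
cmp esi, 13  (cmp 3,13)
jl L0: taken
or edx, 2 → edx=14|2=14
add esi, 2 → esi=3+2=5
cmp esi, 13  (cmp 5,13)
jl L0: taken
or edx, 2 → edx=14|2=14
add esi, 2 → esi=5+2=7
After step 13: esi = 7.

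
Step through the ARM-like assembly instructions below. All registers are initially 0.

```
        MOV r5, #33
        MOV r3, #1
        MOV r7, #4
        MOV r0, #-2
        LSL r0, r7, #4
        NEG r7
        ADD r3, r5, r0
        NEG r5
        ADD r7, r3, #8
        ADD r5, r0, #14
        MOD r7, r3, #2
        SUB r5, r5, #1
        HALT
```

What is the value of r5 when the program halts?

r5=33
r3=1
r7=4
r0=-2
r0=4<<4=64
r7=-(4)=-4
r3=33+64=97
r5=-(33)=-33
r7=97+8=105
r5=64+14=78
r7=97%2=1
r5=78-1=77
halt.

77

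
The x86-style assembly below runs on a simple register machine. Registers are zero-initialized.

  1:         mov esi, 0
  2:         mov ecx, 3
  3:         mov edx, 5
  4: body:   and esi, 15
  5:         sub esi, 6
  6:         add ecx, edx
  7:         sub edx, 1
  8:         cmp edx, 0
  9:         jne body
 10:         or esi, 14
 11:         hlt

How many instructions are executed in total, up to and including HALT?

35

after mov esi, 0: esi=0
after mov ecx, 3: ecx=3
after mov edx, 5: edx=5
after and esi, 15: esi=0&15=0
after sub esi, 6: esi=0-6=-6
after add ecx, edx: ecx=3+5=8
after sub edx, 1: edx=5-1=4
cmp edx, 0  (cmp 4,0)
jne body: taken
after and esi, 15: esi=(-6)&15=10
after sub esi, 6: esi=10-6=4
after add ecx, edx: ecx=8+4=12
after sub edx, 1: edx=4-1=3
cmp edx, 0  (cmp 3,0)
jne body: taken
after and esi, 15: esi=4&15=4
after sub esi, 6: esi=4-6=-2
after add ecx, edx: ecx=12+3=15
after sub edx, 1: edx=3-1=2
cmp edx, 0  (cmp 2,0)
jne body: taken
after and esi, 15: esi=(-2)&15=14
after sub esi, 6: esi=14-6=8
after add ecx, edx: ecx=15+2=17
after sub edx, 1: edx=2-1=1
cmp edx, 0  (cmp 1,0)
jne body: taken
after and esi, 15: esi=8&15=8
after sub esi, 6: esi=8-6=2
after add ecx, edx: ecx=17+1=18
after sub edx, 1: edx=1-1=0
cmp edx, 0  (cmp 0,0)
jne body: not taken
after or esi, 14: esi=2|14=14
halt.
Total executed instructions: 35.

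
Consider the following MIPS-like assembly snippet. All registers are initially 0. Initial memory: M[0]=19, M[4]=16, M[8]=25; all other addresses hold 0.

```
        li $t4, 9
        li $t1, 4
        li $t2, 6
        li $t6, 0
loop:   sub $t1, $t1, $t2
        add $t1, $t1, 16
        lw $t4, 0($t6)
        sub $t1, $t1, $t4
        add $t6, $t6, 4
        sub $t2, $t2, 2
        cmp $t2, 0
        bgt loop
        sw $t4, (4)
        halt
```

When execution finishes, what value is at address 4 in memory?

$t4=9
$t1=4
$t2=6
$t6=0
$t1=4-6=-2
$t1=(-2)+16=14
$t4=M[0]=19
$t1=14-19=-5
$t6=0+4=4
$t2=6-2=4
cmp $t2, 0  (cmp 4,0)
bgt loop: taken
$t1=(-5)-4=-9
$t1=(-9)+16=7
$t4=M[4]=16
$t1=7-16=-9
$t6=4+4=8
$t2=4-2=2
cmp $t2, 0  (cmp 2,0)
bgt loop: taken
$t1=(-9)-2=-11
$t1=(-11)+16=5
$t4=M[8]=25
$t1=5-25=-20
$t6=8+4=12
$t2=2-2=0
cmp $t2, 0  (cmp 0,0)
bgt loop: not taken
sw $t4, (4) → M[4]=25
halt.

25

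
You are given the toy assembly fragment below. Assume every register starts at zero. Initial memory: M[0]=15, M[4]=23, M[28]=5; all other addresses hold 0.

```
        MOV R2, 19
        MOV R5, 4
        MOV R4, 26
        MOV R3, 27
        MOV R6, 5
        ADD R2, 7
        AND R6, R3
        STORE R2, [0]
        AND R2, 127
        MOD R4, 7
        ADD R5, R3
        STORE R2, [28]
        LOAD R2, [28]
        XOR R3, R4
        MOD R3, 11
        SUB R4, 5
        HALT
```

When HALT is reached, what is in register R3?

8

R2=19
R5=4
R4=26
R3=27
R6=5
R2=19+7=26
R6=5&27=1
STORE R2, [0] → M[0]=26
R2=26&127=26
R4=26%7=5
R5=4+27=31
STORE R2, [28] → M[28]=26
R2=M[28]=26
R3=27^5=30
R3=30%11=8
R4=5-5=0
halt.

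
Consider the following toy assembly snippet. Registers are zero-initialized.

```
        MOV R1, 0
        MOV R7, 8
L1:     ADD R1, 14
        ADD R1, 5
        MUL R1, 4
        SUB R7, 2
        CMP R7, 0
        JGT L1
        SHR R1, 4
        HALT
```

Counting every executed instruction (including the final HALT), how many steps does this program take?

28

after MOV R1, 0: R1=0
after MOV R7, 8: R7=8
after ADD R1, 14: R1=0+14=14
after ADD R1, 5: R1=14+5=19
after MUL R1, 4: R1=19*4=76
after SUB R7, 2: R7=8-2=6
CMP R7, 0  (cmp 6,0)
JGT L1: taken
after ADD R1, 14: R1=76+14=90
after ADD R1, 5: R1=90+5=95
after MUL R1, 4: R1=95*4=380
after SUB R7, 2: R7=6-2=4
CMP R7, 0  (cmp 4,0)
JGT L1: taken
after ADD R1, 14: R1=380+14=394
after ADD R1, 5: R1=394+5=399
after MUL R1, 4: R1=399*4=1596
after SUB R7, 2: R7=4-2=2
CMP R7, 0  (cmp 2,0)
JGT L1: taken
after ADD R1, 14: R1=1596+14=1610
after ADD R1, 5: R1=1610+5=1615
after MUL R1, 4: R1=1615*4=6460
after SUB R7, 2: R7=2-2=0
CMP R7, 0  (cmp 0,0)
JGT L1: not taken
after SHR R1, 4: R1=6460>>4=403
halt.
Total executed instructions: 28.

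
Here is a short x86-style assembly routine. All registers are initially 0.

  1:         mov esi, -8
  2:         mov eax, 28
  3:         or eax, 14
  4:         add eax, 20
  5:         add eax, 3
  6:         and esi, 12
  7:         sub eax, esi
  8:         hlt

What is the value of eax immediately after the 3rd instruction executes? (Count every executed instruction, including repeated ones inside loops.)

mov esi, -8 → esi=-8
mov eax, 28 → eax=28
or eax, 14 → eax=28|14=30
After step 3: eax = 30.

30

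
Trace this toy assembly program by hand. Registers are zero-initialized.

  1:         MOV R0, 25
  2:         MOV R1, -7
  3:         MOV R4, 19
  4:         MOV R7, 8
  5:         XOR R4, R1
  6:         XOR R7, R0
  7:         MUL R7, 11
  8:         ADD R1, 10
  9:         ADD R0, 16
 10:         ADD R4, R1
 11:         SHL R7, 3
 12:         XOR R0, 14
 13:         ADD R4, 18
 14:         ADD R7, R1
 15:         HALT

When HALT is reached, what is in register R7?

1499

R0=25
R1=-7
R4=19
R7=8
R4=19^(-7)=-22
R7=8^25=17
R7=17*11=187
R1=(-7)+10=3
R0=25+16=41
R4=(-22)+3=-19
R7=187<<3=1496
R0=41^14=39
R4=(-19)+18=-1
R7=1496+3=1499
halt.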